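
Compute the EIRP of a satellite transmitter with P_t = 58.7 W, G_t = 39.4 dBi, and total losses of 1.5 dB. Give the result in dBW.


Pt = 58.7 W = 17.6864 dBW
EIRP = Pt_dBW + Gt - losses = 17.6864 + 39.4 - 1.5 = 55.5864 dBW

55.5864 dBW


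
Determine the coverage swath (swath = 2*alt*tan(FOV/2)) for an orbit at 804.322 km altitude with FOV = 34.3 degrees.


FOV = 34.3 deg = 0.5986479 rad
swath = 2 * alt * tan(FOV/2) = 2 * 804.322 * tan(0.299324)
swath = 2 * 804.322 * 0.3085957
swath = 496.4206 km

496.4206 km


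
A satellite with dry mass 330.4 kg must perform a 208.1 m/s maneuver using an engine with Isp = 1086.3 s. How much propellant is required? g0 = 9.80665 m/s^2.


ve = Isp * g0 = 1086.3 * 9.80665 = 10652.963895 m/s
mass ratio = exp(dv/ve) = exp(208.1/10652.963895) = 1.01972652
m_prop = m_dry * (mr - 1) = 330.4 * (1.01972652 - 1)
m_prop = 6.5176 kg

6.5176 kg


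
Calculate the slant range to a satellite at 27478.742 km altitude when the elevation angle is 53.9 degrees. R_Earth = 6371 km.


h = 27478.742 km, el = 53.9 deg
d = -R_E*sin(el) + sqrt((R_E*sin(el))^2 + 2*R_E*h + h^2)
d = -6371.0000*sin(0.9407325) + sqrt((6371.0000*0.8079899)^2 + 2*6371.0000*27478.742 + 27478.742^2)
d = 28493.2573 km

28493.2573 km


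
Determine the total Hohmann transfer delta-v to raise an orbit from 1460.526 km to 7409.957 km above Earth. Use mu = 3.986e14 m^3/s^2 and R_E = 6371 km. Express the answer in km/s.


r1 = 7831.5260 km = 7.831526e+06 m
r2 = 13780.9570 km = 1.3780957e+07 m
dv1 = sqrt(mu/r1)*(sqrt(2*r2/(r1+r2)) - 1) = 922.3230 m/s
dv2 = sqrt(mu/r2)*(1 - sqrt(2*r1/(r1+r2))) = 799.6896 m/s
total dv = |dv1| + |dv2| = 922.3230 + 799.6896 = 1722.0126 m/s = 1.7220 km/s

1.7220 km/s


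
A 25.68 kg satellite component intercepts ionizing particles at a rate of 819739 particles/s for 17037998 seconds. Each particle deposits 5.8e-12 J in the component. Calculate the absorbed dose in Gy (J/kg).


Total energy deposited = rate * time * E_per
  = 819739 * 17037998 * 5.8e-12 = 81.0069 J
Dose = E_total / mass = 81.0069 / 25.68
Dose = 3.1545 Gy

3.1545 Gy


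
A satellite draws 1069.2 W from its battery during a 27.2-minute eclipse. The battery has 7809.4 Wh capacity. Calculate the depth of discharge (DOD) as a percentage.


E_used = P * t / 60 = 1069.2 * 27.2 / 60 = 484.7040 Wh
DOD = E_used / E_total * 100 = 484.7040 / 7809.4 * 100
DOD = 6.2067 %

6.2067 %


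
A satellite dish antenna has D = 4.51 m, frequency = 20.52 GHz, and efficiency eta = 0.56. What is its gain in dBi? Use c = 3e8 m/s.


lambda = c/f = 3e8 / 2.052e+10 = 0.01461988 m
G = eta*(pi*D/lambda)^2 = 0.56*(pi*4.51/0.01461988)^2
G = 525960.4153 (linear)
G = 10*log10(525960.4153) = 57.2095 dBi

57.2095 dBi


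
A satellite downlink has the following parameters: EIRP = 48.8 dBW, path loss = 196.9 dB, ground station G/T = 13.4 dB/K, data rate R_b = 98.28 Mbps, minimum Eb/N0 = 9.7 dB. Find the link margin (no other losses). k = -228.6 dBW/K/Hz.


C/N0 = EIRP - FSPL + G/T - k = 48.8 - 196.9 + 13.4 - (-228.6)
C/N0 = 93.9000 dB-Hz
R_b = 98.28 Mbps = 9.828e+07 bps -> 10*log10(R_b) = 79.9247 dB-Hz
Eb/N0 = C/N0 - 10*log10(R_b) = 93.9000 - 79.9247 = 13.9753 dB
Margin = Eb/N0 - Eb/N0_req = 13.9753 - 9.7 = 4.2753 dB (link closes)

4.2753 dB


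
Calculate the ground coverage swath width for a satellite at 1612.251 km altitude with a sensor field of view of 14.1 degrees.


FOV = 14.1 deg = 0.2460914 rad
swath = 2 * alt * tan(FOV/2) = 2 * 1612.251 * tan(0.1230457)
swath = 2 * 1612.251 * 0.1236705
swath = 398.7757 km

398.7757 km


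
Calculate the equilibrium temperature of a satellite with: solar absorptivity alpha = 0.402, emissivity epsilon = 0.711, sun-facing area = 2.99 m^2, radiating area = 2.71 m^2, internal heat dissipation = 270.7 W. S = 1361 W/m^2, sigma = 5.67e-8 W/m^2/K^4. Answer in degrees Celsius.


Numerator = alpha*S*A_sun + Q_int = 0.402*1361*2.99 + 270.7 = 1906.5948 W
Denominator = eps*sigma*A_rad = 0.711*5.67e-8*2.71 = 1.0925013e-07 W/K^4
T^4 = 1.7451648e+10 K^4
T = 363.4621 K = 90.3121 C

90.3121 degrees Celsius


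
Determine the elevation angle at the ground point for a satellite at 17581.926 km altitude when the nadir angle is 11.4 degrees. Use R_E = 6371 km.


r = R_E + alt = 23952.9260 km
Law of sines in the satellite / Earth-center / ground-point triangle:
  sin(nadir)/R_E = sin(90 + el)/r  =>  cos(el) = (r/R_E)*sin(nadir)
cos(el) = (23952.9260 / 6371.0000) * sin(11.4 deg) = 0.7431285
el = arccos(0.7431285) = 42.0014 deg
(Earth-central angle = 90 - nadir - el = 36.5986 deg)

42.0014 degrees


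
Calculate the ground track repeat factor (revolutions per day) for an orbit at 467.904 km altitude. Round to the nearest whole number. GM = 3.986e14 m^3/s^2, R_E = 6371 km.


r = 6.838904e+06 m
T = 2*pi*sqrt(r^3/mu) = 5628.4781 s = 93.8080 min
revs/day = 1440 / 93.8080 = 15.3505
Rounded: 15 revolutions per day

15 revolutions per day


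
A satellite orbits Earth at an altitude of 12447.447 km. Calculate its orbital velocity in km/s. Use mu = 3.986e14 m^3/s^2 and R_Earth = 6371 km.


r = R_E + alt = 6371.0 + 12447.447 = 18818.4470 km = 1.8818447e+07 m
v = sqrt(mu/r) = sqrt(3.986e14 / 1.8818447e+07) = 4602.3194 m/s = 4.6023 km/s

4.6023 km/s


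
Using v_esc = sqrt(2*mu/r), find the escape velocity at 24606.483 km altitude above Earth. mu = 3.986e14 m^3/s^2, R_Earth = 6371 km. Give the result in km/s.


r = 6371.0 + 24606.483 = 30977.4830 km = 3.0977483e+07 m
v_esc = sqrt(2*mu/r) = sqrt(2*3.986e14 / 3.0977483e+07)
v_esc = 5072.9500 m/s = 5.0729 km/s

5.0729 km/s


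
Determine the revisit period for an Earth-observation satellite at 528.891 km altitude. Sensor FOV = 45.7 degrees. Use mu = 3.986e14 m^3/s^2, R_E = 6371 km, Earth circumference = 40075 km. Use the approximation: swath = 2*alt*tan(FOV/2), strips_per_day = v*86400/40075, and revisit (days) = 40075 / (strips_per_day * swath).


swath = 2*528.891*tan(0.3988077) = 445.7372 km
v = sqrt(mu/r) = 7600.5940 m/s = 7.6006 km/s
strips/day = v*86400/40075 = 7.6006*86400/40075 = 16.3866
coverage/day = strips * swath = 16.3866 * 445.7372 = 7304.0987 km
revisit = 40075 / 7304.0987 = 5.4866 days

5.4866 days


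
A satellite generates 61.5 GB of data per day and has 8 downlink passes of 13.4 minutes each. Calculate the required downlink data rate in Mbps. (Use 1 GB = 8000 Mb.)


total contact time = 8 * 13.4 * 60 = 6432.0000 s
data = 61.5 GB = 492000.0000 Mb
rate = 492000.0000 / 6432.0000 = 76.4925 Mbps

76.4925 Mbps


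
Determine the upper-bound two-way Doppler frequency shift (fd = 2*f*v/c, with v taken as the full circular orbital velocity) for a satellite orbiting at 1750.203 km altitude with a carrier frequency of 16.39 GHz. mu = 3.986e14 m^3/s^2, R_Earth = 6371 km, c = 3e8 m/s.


r = 8.121203e+06 m
v = sqrt(mu/r) = 7005.8118 m/s (worst-case radial velocity)
f = 16.39 GHz = 1.639e+10 Hz
fd = 2*f*v/c = 2*1.639e+10*7005.8118/3.0e+08
fd = 765501.6982 Hz

765501.6982 Hz


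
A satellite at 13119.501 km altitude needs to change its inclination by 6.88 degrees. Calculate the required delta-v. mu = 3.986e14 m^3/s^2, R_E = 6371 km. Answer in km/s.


r = 19490.5010 km = 1.9490501e+07 m
V = sqrt(mu/r) = 4522.2768 m/s
di = 6.88 deg = 0.1200787 rad
dV = 2*V*sin(di/2) = 2*4522.2768*sin(0.06003933)
dV = 542.7027 m/s = 0.5427027 km/s

0.5427 km/s


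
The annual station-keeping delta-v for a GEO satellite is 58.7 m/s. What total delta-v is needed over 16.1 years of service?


dV = rate * years = 58.7 * 16.1
dV = 945.0700 m/s

945.0700 m/s


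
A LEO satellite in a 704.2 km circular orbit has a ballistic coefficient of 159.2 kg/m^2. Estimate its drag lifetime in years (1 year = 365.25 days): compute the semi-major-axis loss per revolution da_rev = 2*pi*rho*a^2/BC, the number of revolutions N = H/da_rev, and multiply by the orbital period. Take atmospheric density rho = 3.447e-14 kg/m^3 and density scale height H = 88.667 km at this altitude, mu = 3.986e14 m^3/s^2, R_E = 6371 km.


a = R_E + alt = 7075.2000 km = 7.0752e+06 m
da_rev = 2*pi*rho*a^2/BC = 2*pi*3.447e-14*(7.0752e+06)^2/159.2 = 0.06810132 m per revolution
N = H/da_rev = 88667.0000 m / 0.06810132 m = 1.3019865e+06 revolutions
P = 2*pi*sqrt(a^3/mu) = 5922.6941 s
lifetime = N*P = 1.3019865e+06 * 5922.6941 = 7.7112678e+09 s = 89250.7850 days
years = 89250.7850 / 365.25 = 244.3553 years

244.3553 years


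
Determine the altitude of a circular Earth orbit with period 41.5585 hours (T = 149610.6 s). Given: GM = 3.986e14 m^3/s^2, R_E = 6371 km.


T = 149610.6 s
r = (mu*T^2/(4*pi^2))^(1/3) = (3.986e14 * 149610.6^2 / (4*pi^2))^(1/3)
r = 6.0911706e+07 m = 60911.7059 km
alt = r - R_E = 60911.7059 - 6371 = 54540.7059 km

54540.7059 km


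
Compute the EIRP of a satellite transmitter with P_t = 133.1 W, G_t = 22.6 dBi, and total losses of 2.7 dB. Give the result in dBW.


Pt = 133.1 W = 21.2418 dBW
EIRP = Pt_dBW + Gt - losses = 21.2418 + 22.6 - 2.7 = 41.1418 dBW

41.1418 dBW


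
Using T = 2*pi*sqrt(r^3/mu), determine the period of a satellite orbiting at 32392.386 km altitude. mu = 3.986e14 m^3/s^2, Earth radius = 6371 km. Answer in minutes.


r = 38763.3860 km = 3.8763386e+07 m
T = 2*pi*sqrt(r^3/mu) = 2*pi*sqrt(5.8245867e+22 / 3.986e14)
T = 75952.7985 s = 1265.8800 min

1265.8800 minutes


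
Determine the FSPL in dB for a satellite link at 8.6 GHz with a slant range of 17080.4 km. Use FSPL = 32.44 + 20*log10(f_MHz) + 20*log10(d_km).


f = 8.6 GHz = 8600.0000 MHz
d = 17080.4 km
FSPL = 32.44 + 20*log10(8600.0000) + 20*log10(17080.4)
FSPL = 32.44 + 78.6900 + 84.6500
FSPL = 195.7799 dB

195.7799 dB


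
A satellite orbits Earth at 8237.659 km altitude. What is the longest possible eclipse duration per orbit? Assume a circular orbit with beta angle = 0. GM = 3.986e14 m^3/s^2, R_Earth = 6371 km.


r = 14608.6590 km
T = 292.8704 min
Eclipse fraction = arcsin(R_E/r)/pi = arcsin(6371.0000/14608.6590)/pi
= arcsin(0.4361112)/pi = 0.1436446
Eclipse duration = 0.1436446 * 292.8704 = 42.0692 min

42.0692 minutes


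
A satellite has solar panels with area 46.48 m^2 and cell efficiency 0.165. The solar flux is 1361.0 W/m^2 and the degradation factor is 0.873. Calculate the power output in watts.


P = area * eta * S * degradation
P = 46.48 * 0.165 * 1361.0 * 0.873
P = 9112.1830 W

9112.1830 W


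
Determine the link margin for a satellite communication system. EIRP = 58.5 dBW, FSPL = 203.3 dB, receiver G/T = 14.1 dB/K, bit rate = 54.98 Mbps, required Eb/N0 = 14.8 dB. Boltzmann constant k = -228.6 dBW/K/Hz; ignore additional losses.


C/N0 = EIRP - FSPL + G/T - k = 58.5 - 203.3 + 14.1 - (-228.6)
C/N0 = 97.9000 dB-Hz
R_b = 54.98 Mbps = 5.498e+07 bps -> 10*log10(R_b) = 77.4020 dB-Hz
Eb/N0 = C/N0 - 10*log10(R_b) = 97.9000 - 77.4020 = 20.4980 dB
Margin = Eb/N0 - Eb/N0_req = 20.4980 - 14.8 = 5.6980 dB (link closes)

5.6980 dB


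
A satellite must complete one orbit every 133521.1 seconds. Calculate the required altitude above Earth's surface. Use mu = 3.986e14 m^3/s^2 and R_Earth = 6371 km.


T = 133521.1 s
r = (mu*T^2/(4*pi^2))^(1/3) = (3.986e14 * 133521.1^2 / (4*pi^2))^(1/3)
r = 5.6462372e+07 m = 56462.3722 km
alt = r - R_E = 56462.3722 - 6371 = 50091.3722 km

50091.3722 km


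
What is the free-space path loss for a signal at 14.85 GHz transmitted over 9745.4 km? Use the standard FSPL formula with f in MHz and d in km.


f = 14.85 GHz = 14850.0000 MHz
d = 9745.4 km
FSPL = 32.44 + 20*log10(14850.0000) + 20*log10(9745.4)
FSPL = 32.44 + 83.4345 + 79.7760
FSPL = 195.6505 dB

195.6505 dB


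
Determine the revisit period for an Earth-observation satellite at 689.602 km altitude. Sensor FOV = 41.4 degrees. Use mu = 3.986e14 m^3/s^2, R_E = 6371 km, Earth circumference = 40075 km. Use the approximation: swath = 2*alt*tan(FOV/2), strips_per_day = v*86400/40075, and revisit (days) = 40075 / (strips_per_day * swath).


swath = 2*689.602*tan(0.3612832) = 521.1578 km
v = sqrt(mu/r) = 7513.5950 m/s = 7.5136 km/s
strips/day = v*86400/40075 = 7.5136*86400/40075 = 16.1990
coverage/day = strips * swath = 16.1990 * 521.1578 = 8442.2305 km
revisit = 40075 / 8442.2305 = 4.7470 days

4.7470 days


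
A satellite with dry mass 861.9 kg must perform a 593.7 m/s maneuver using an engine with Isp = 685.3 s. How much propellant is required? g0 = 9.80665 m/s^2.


ve = Isp * g0 = 685.3 * 9.80665 = 6720.497245 m/s
mass ratio = exp(dv/ve) = exp(593.7/6720.497245) = 1.09236129
m_prop = m_dry * (mr - 1) = 861.9 * (1.09236129 - 1)
m_prop = 79.6062 kg

79.6062 kg


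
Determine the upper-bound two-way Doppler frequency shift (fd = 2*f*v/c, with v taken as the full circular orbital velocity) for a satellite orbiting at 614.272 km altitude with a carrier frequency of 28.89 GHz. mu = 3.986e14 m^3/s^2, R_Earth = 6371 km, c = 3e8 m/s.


r = 6.985272e+06 m
v = sqrt(mu/r) = 7554.0001 m/s (worst-case radial velocity)
f = 28.89 GHz = 2.889e+10 Hz
fd = 2*f*v/c = 2*2.889e+10*7554.0001/3.0e+08
fd = 1.4549004e+06 Hz

1.4549e+06 Hz


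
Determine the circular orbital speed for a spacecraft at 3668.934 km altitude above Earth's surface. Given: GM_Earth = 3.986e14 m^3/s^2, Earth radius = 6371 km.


r = R_E + alt = 6371.0 + 3668.934 = 10039.9340 km = 1.0039934e+07 m
v = sqrt(mu/r) = sqrt(3.986e14 / 1.0039934e+07) = 6300.9092 m/s = 6.3009 km/s

6.3009 km/s


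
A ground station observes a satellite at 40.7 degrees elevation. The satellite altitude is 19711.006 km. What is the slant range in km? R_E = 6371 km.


h = 19711.006 km, el = 40.7 deg
d = -R_E*sin(el) + sqrt((R_E*sin(el))^2 + 2*R_E*h + h^2)
d = -6371.0000*sin(0.710349) + sqrt((6371.0000*0.6520984)^2 + 2*6371.0000*19711.006 + 19711.006^2)
d = 21476.3496 km

21476.3496 km


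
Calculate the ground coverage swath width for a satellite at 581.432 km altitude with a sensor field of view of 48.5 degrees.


FOV = 48.5 deg = 0.8464847 rad
swath = 2 * alt * tan(FOV/2) = 2 * 581.432 * tan(0.4232423)
swath = 2 * 581.432 * 0.4504672
swath = 523.8320 km

523.8320 km


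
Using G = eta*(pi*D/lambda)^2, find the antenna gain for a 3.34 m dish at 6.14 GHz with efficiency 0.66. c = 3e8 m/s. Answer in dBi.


lambda = c/f = 3e8 / 6.14e+09 = 0.04885993 m
G = eta*(pi*D/lambda)^2 = 0.66*(pi*3.34/0.04885993)^2
G = 30439.0327 (linear)
G = 10*log10(30439.0327) = 44.8343 dBi

44.8343 dBi


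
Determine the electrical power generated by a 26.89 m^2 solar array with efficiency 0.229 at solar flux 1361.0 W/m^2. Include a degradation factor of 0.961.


P = area * eta * S * degradation
P = 26.89 * 0.229 * 1361.0 * 0.961
P = 8053.9290 W

8053.9290 W


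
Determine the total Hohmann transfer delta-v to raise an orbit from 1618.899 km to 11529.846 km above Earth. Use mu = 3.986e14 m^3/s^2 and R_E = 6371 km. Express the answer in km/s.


r1 = 7989.8990 km = 7.989899e+06 m
r2 = 17900.8460 km = 1.7900846e+07 m
dv1 = sqrt(mu/r1)*(sqrt(2*r2/(r1+r2)) - 1) = 1242.5811 m/s
dv2 = sqrt(mu/r2)*(1 - sqrt(2*r1/(r1+r2))) = 1011.6099 m/s
total dv = |dv1| + |dv2| = 1242.5811 + 1011.6099 = 2254.1910 m/s = 2.2542 km/s

2.2542 km/s


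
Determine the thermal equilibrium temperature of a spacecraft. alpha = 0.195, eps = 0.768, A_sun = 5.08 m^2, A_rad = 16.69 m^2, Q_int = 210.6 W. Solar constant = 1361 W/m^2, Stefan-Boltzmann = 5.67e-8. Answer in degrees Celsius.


Numerator = alpha*S*A_sun + Q_int = 0.195*1361*5.08 + 210.6 = 1558.8066 W
Denominator = eps*sigma*A_rad = 0.768*5.67e-8*16.69 = 7.2677606e-07 W/K^4
T^4 = 2.1448238e+09 K^4
T = 215.2028 K = -57.9472 C

-57.9472 degrees Celsius


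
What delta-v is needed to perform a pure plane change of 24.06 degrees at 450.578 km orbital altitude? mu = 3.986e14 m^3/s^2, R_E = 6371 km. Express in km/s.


r = 6821.5780 km = 6.821578e+06 m
V = sqrt(mu/r) = 7644.0976 m/s
di = 24.06 deg = 0.4199262 rad
dV = 2*V*sin(di/2) = 2*7644.0976*sin(0.2099631)
dV = 3186.4240 m/s = 3.1864 km/s

3.1864 km/s


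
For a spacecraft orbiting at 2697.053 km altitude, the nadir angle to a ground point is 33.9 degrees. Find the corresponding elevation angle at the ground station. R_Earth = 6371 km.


r = R_E + alt = 9068.0530 km
Law of sines in the satellite / Earth-center / ground-point triangle:
  sin(nadir)/R_E = sin(90 + el)/r  =>  cos(el) = (r/R_E)*sin(nadir)
cos(el) = (9068.0530 / 6371.0000) * sin(33.9 deg) = 0.7938569
el = arccos(0.7938569) = 37.4526 deg
(Earth-central angle = 90 - nadir - el = 18.6474 deg)

37.4526 degrees


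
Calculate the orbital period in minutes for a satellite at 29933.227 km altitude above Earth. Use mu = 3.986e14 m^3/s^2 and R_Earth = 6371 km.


r = 36304.2270 km = 3.6304227e+07 m
T = 2*pi*sqrt(r^3/mu) = 2*pi*sqrt(4.7848859e+22 / 3.986e14)
T = 68840.9749 s = 1147.3496 min

1147.3496 minutes


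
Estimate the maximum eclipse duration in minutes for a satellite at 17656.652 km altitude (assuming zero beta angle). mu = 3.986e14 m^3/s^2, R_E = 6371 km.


r = 24027.6520 km
T = 617.7702 min
Eclipse fraction = arcsin(R_E/r)/pi = arcsin(6371.0000/24027.6520)/pi
= arcsin(0.2651528)/pi = 0.08542241
Eclipse duration = 0.08542241 * 617.7702 = 52.7714 min

52.7714 minutes


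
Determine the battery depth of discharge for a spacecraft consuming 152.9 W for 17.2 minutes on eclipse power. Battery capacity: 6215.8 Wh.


E_used = P * t / 60 = 152.9 * 17.2 / 60 = 43.8313 Wh
DOD = E_used / E_total * 100 = 43.8313 / 6215.8 * 100
DOD = 0.70516 %

0.7052 %


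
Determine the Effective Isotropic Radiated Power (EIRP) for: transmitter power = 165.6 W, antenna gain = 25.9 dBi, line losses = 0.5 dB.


Pt = 165.6 W = 22.1906 dBW
EIRP = Pt_dBW + Gt - losses = 22.1906 + 25.9 - 0.5 = 47.5906 dBW

47.5906 dBW


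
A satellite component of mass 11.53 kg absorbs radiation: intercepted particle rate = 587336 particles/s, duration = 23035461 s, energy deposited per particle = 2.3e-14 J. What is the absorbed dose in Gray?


Total energy deposited = rate * time * E_per
  = 587336 * 23035461 * 2.3e-14 = 0.3111798 J
Dose = E_total / mass = 0.3111798 / 11.53
Dose = 0.02698871 Gy

0.0270 Gy


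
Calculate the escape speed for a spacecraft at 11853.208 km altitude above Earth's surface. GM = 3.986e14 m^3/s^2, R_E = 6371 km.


r = 6371.0 + 11853.208 = 18224.2080 km = 1.8224208e+07 m
v_esc = sqrt(2*mu/r) = sqrt(2*3.986e14 / 1.8224208e+07)
v_esc = 6613.9257 m/s = 6.6139 km/s

6.6139 km/s


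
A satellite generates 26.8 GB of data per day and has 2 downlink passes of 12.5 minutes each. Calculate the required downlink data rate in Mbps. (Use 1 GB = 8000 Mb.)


total contact time = 2 * 12.5 * 60 = 1500.0000 s
data = 26.8 GB = 214400.0000 Mb
rate = 214400.0000 / 1500.0000 = 142.9333 Mbps

142.9333 Mbps


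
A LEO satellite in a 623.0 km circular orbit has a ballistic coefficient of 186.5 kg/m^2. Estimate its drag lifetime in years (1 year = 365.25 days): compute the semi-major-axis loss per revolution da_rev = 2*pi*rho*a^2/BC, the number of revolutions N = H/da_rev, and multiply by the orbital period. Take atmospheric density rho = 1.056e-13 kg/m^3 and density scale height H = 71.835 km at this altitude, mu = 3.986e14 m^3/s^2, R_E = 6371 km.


a = R_E + alt = 6994.0000 km = 6.994e+06 m
da_rev = 2*pi*rho*a^2/BC = 2*pi*1.056e-13*(6.994e+06)^2/186.5 = 0.174026829 m per revolution
N = H/da_rev = 71835.0000 m / 0.174026829 m = 412781.1815 revolutions
P = 2*pi*sqrt(a^3/mu) = 5821.0277 s
lifetime = N*P = 412781.1815 * 5821.0277 = 2.4028107e+09 s = 27810.3087 days
years = 27810.3087 / 365.25 = 76.1405 years

76.1405 years


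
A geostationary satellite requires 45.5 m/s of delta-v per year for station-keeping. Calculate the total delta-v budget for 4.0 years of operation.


dV = rate * years = 45.5 * 4.0
dV = 182.0000 m/s

182.0000 m/s


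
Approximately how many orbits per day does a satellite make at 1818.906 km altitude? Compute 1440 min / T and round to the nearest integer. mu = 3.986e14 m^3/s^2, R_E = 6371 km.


r = 8.189906e+06 m
T = 2*pi*sqrt(r^3/mu) = 7376.1476 s = 122.9358 min
revs/day = 1440 / 122.9358 = 11.7134
Rounded: 12 revolutions per day

12 revolutions per day


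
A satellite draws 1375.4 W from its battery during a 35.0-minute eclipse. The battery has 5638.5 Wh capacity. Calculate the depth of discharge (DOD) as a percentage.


E_used = P * t / 60 = 1375.4 * 35.0 / 60 = 802.3167 Wh
DOD = E_used / E_total * 100 = 802.3167 / 5638.5 * 100
DOD = 14.2293 %

14.2293 %


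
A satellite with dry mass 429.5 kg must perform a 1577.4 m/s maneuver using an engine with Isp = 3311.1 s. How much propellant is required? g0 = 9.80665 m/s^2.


ve = Isp * g0 = 3311.1 * 9.80665 = 32470.798815 m/s
mass ratio = exp(dv/ve) = exp(1577.4/32470.798815) = 1.04977834
m_prop = m_dry * (mr - 1) = 429.5 * (1.04977834 - 1)
m_prop = 21.3798 kg

21.3798 kg


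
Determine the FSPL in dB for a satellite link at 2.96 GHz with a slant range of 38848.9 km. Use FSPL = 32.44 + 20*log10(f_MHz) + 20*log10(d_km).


f = 2.96 GHz = 2960.0000 MHz
d = 38848.9 km
FSPL = 32.44 + 20*log10(2960.0000) + 20*log10(38848.9)
FSPL = 32.44 + 69.4258 + 91.7876
FSPL = 193.6534 dB

193.6534 dB


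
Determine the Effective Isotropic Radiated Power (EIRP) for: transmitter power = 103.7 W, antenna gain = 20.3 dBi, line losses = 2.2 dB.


Pt = 103.7 W = 20.1578 dBW
EIRP = Pt_dBW + Gt - losses = 20.1578 + 20.3 - 2.2 = 38.2578 dBW

38.2578 dBW


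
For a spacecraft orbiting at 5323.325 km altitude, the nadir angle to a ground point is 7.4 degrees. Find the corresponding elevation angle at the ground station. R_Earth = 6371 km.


r = R_E + alt = 11694.3250 km
Law of sines in the satellite / Earth-center / ground-point triangle:
  sin(nadir)/R_E = sin(90 + el)/r  =>  cos(el) = (r/R_E)*sin(nadir)
cos(el) = (11694.3250 / 6371.0000) * sin(7.4 deg) = 0.2364115
el = arccos(0.2364115) = 76.3252 deg
(Earth-central angle = 90 - nadir - el = 6.2748 deg)

76.3252 degrees


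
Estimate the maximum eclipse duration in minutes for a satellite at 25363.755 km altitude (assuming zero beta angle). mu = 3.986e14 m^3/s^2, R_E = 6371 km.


r = 31734.7550 km
T = 937.6974 min
Eclipse fraction = arcsin(R_E/r)/pi = arcsin(6371.0000/31734.7550)/pi
= arcsin(0.2007578)/pi = 0.06434043
Eclipse duration = 0.06434043 * 937.6974 = 60.3319 min

60.3319 minutes


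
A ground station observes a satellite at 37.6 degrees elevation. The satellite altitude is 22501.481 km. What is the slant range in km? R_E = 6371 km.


h = 22501.481 km, el = 37.6 deg
d = -R_E*sin(el) + sqrt((R_E*sin(el))^2 + 2*R_E*h + h^2)
d = -6371.0000*sin(0.6562438) + sqrt((6371.0000*0.6101452)^2 + 2*6371.0000*22501.481 + 22501.481^2)
d = 24540.5880 km

24540.5880 km


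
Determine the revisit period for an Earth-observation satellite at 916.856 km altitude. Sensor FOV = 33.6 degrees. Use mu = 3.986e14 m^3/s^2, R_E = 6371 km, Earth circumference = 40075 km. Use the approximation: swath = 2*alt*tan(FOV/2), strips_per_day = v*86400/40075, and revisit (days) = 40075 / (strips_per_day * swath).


swath = 2*916.856*tan(0.2932153) = 553.6303 km
v = sqrt(mu/r) = 7395.5207 m/s = 7.3955 km/s
strips/day = v*86400/40075 = 7.3955*86400/40075 = 15.9444
coverage/day = strips * swath = 15.9444 * 553.6303 = 8827.3188 km
revisit = 40075 / 8827.3188 = 4.5399 days

4.5399 days


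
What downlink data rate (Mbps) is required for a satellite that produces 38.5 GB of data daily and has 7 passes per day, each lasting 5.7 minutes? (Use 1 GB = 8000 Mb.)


total contact time = 7 * 5.7 * 60 = 2394.0000 s
data = 38.5 GB = 308000.0000 Mb
rate = 308000.0000 / 2394.0000 = 128.6550 Mbps

128.6550 Mbps


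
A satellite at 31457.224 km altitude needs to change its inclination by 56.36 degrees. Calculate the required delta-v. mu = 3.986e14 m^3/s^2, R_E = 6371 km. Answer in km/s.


r = 37828.2240 km = 3.7828224e+07 m
V = sqrt(mu/r) = 3246.0909 m/s
di = 56.36 deg = 0.9836676 rad
dV = 2*V*sin(di/2) = 2*3246.0909*sin(0.4918338)
dV = 3065.8880 m/s = 3.0659 km/s

3.0659 km/s


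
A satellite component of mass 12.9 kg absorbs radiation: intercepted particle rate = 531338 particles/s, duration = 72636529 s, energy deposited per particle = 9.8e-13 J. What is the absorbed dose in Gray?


Total energy deposited = rate * time * E_per
  = 531338 * 72636529 * 9.8e-13 = 37.8227 J
Dose = E_total / mass = 37.8227 / 12.9
Dose = 2.9320 Gy

2.9320 Gy


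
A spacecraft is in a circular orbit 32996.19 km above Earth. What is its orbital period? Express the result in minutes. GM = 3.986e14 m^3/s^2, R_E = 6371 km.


r = 39367.1900 km = 3.936719e+07 m
T = 2*pi*sqrt(r^3/mu) = 2*pi*sqrt(6.1010312e+22 / 3.986e14)
T = 77734.3275 s = 1295.5721 min

1295.5721 minutes


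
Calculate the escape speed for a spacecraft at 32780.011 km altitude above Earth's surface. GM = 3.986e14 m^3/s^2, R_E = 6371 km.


r = 6371.0 + 32780.011 = 39151.0110 km = 3.9151011e+07 m
v_esc = sqrt(2*mu/r) = sqrt(2*3.986e14 / 3.9151011e+07)
v_esc = 4512.4474 m/s = 4.5124 km/s

4.5124 km/s


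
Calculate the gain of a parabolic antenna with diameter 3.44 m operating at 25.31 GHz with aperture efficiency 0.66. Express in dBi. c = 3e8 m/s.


lambda = c/f = 3e8 / 2.531e+10 = 0.01185302 m
G = eta*(pi*D/lambda)^2 = 0.66*(pi*3.44/0.01185302)^2
G = 548658.7970 (linear)
G = 10*log10(548658.7970) = 57.3930 dBi

57.3930 dBi


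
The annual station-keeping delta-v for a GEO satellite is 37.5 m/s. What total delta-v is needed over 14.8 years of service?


dV = rate * years = 37.5 * 14.8
dV = 555.0000 m/s

555.0000 m/s


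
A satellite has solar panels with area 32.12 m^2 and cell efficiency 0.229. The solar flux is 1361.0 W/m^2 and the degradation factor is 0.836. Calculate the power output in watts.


P = area * eta * S * degradation
P = 32.12 * 0.229 * 1361.0 * 0.836
P = 8369.0357 W

8369.0357 W


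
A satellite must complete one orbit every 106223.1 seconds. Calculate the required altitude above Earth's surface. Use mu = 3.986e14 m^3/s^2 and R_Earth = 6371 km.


T = 106223.1 s
r = (mu*T^2/(4*pi^2))^(1/3) = (3.986e14 * 106223.1^2 / (4*pi^2))^(1/3)
r = 4.8477309e+07 m = 48477.3086 km
alt = r - R_E = 48477.3086 - 6371 = 42106.3086 km

42106.3086 km


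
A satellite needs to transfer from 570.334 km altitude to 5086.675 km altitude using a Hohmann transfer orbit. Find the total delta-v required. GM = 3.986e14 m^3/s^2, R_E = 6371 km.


r1 = 6941.3340 km = 6.941334e+06 m
r2 = 11457.6750 km = 1.1457675e+07 m
dv1 = sqrt(mu/r1)*(sqrt(2*r2/(r1+r2)) - 1) = 879.0687 m/s
dv2 = sqrt(mu/r2)*(1 - sqrt(2*r1/(r1+r2))) = 774.7959 m/s
total dv = |dv1| + |dv2| = 879.0687 + 774.7959 = 1653.8646 m/s = 1.6539 km/s

1.6539 km/s


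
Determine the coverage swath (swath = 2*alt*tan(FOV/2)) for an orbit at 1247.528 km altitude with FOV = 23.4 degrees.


FOV = 23.4 deg = 0.408407 rad
swath = 2 * alt * tan(FOV/2) = 2 * 1247.528 * tan(0.2042035)
swath = 2 * 1247.528 * 0.20709
swath = 516.7013 km

516.7013 km


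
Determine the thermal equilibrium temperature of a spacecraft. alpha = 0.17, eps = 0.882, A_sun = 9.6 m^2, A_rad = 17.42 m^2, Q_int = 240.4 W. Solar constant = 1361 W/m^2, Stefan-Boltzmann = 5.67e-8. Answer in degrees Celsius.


Numerator = alpha*S*A_sun + Q_int = 0.17*1361*9.6 + 240.4 = 2461.5520 W
Denominator = eps*sigma*A_rad = 0.882*5.67e-8*17.42 = 8.7116375e-07 W/K^4
T^4 = 2.8255905e+09 K^4
T = 230.5565 K = -42.5935 C

-42.5935 degrees Celsius


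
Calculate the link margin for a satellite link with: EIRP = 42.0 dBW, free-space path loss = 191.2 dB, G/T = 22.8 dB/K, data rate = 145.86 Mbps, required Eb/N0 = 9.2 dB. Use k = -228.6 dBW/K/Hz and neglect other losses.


C/N0 = EIRP - FSPL + G/T - k = 42.0 - 191.2 + 22.8 - (-228.6)
C/N0 = 102.2000 dB-Hz
R_b = 145.86 Mbps = 1.4586e+08 bps -> 10*log10(R_b) = 81.6394 dB-Hz
Eb/N0 = C/N0 - 10*log10(R_b) = 102.2000 - 81.6394 = 20.5606 dB
Margin = Eb/N0 - Eb/N0_req = 20.5606 - 9.2 = 11.3606 dB (link closes)

11.3606 dB


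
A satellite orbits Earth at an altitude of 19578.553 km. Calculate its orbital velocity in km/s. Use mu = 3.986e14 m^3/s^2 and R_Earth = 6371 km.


r = R_E + alt = 6371.0 + 19578.553 = 25949.5530 km = 2.5949553e+07 m
v = sqrt(mu/r) = sqrt(3.986e14 / 2.5949553e+07) = 3919.2567 m/s = 3.9193 km/s

3.9193 km/s


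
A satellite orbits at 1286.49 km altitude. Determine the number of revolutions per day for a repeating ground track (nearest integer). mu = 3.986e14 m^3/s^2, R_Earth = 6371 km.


r = 7.65749e+06 m
T = 2*pi*sqrt(r^3/mu) = 6668.6954 s = 111.1449 min
revs/day = 1440 / 111.1449 = 12.9561
Rounded: 13 revolutions per day

13 revolutions per day


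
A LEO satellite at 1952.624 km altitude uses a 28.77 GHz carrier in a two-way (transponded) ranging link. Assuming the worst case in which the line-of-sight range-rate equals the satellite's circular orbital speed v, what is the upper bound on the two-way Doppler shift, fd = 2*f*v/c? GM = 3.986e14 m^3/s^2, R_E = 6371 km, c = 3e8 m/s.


r = 8.323624e+06 m
v = sqrt(mu/r) = 6920.1008 m/s (worst-case radial velocity)
f = 28.77 GHz = 2.877e+10 Hz
fd = 2*f*v/c = 2*2.877e+10*6920.1008/3.0e+08
fd = 1.3272753e+06 Hz

1.3273e+06 Hz


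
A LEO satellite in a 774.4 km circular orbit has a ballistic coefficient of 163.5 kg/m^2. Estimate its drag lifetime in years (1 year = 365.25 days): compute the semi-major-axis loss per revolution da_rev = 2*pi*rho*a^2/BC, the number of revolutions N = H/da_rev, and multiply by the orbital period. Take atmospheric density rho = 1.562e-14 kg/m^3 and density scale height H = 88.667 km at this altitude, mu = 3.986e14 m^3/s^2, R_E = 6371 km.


a = R_E + alt = 7145.4000 km = 7.1454e+06 m
da_rev = 2*pi*rho*a^2/BC = 2*pi*1.562e-14*(7.1454e+06)^2/163.5 = 0.0306475832 m per revolution
N = H/da_rev = 88667.0000 m / 0.0306475832 m = 2.8931156e+06 revolutions
P = 2*pi*sqrt(a^3/mu) = 6011.0597 s
lifetime = N*P = 2.8931156e+06 * 6011.0597 = 1.739069e+10 s = 201281.1382 days
years = 201281.1382 / 365.25 = 551.0777 years

551.0777 years


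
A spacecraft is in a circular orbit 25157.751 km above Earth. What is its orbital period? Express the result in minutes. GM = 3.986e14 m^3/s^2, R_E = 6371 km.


r = 31528.7510 km = 3.1528751e+07 m
T = 2*pi*sqrt(r^3/mu) = 2*pi*sqrt(3.1341538e+22 / 3.986e14)
T = 55714.9020 s = 928.5817 min

928.5817 minutes


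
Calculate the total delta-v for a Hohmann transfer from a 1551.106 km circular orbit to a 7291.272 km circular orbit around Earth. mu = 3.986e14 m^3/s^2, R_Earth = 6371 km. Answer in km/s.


r1 = 7922.1060 km = 7.922106e+06 m
r2 = 13662.2720 km = 1.3662272e+07 m
dv1 = sqrt(mu/r1)*(sqrt(2*r2/(r1+r2)) - 1) = 887.6579 m/s
dv2 = sqrt(mu/r2)*(1 - sqrt(2*r1/(r1+r2))) = 773.6301 m/s
total dv = |dv1| + |dv2| = 887.6579 + 773.6301 = 1661.2880 m/s = 1.6613 km/s

1.6613 km/s


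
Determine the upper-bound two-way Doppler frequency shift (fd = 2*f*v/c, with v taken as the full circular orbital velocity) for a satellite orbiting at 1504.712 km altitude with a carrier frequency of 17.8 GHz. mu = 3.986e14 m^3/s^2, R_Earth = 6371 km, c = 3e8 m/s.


r = 7.875712e+06 m
v = sqrt(mu/r) = 7114.1617 m/s (worst-case radial velocity)
f = 17.8 GHz = 1.78e+10 Hz
fd = 2*f*v/c = 2*1.78e+10*7114.1617/3.0e+08
fd = 844213.8586 Hz

844213.8586 Hz


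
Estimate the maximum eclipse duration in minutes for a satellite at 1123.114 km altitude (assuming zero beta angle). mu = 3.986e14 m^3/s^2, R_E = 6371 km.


r = 7494.1140 km
T = 107.6070 min
Eclipse fraction = arcsin(R_E/r)/pi = arcsin(6371.0000/7494.1140)/pi
= arcsin(0.8501339)/pi = 0.3234791
Eclipse duration = 0.3234791 * 107.6070 = 34.8086 min

34.8086 minutes


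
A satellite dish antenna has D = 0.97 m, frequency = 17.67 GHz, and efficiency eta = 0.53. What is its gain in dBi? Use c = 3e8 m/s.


lambda = c/f = 3e8 / 1.767e+10 = 0.01697793 m
G = eta*(pi*D/lambda)^2 = 0.53*(pi*0.97/0.01697793)^2
G = 17074.5660 (linear)
G = 10*log10(17074.5660) = 42.3235 dBi

42.3235 dBi


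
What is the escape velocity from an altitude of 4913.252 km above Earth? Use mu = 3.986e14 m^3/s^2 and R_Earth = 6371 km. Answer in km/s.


r = 6371.0 + 4913.252 = 11284.2520 km = 1.1284252e+07 m
v_esc = sqrt(2*mu/r) = sqrt(2*3.986e14 / 1.1284252e+07)
v_esc = 8405.1846 m/s = 8.4052 km/s

8.4052 km/s


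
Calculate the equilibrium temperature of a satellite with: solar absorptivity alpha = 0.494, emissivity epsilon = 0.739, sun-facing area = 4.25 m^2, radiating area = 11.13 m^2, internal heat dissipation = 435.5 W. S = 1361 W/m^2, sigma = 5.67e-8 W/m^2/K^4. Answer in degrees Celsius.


Numerator = alpha*S*A_sun + Q_int = 0.494*1361*4.25 + 435.5 = 3292.9195 W
Denominator = eps*sigma*A_rad = 0.739*5.67e-8*11.13 = 4.6636147e-07 W/K^4
T^4 = 7.0608738e+09 K^4
T = 289.8776 K = 16.7276 C

16.7276 degrees Celsius


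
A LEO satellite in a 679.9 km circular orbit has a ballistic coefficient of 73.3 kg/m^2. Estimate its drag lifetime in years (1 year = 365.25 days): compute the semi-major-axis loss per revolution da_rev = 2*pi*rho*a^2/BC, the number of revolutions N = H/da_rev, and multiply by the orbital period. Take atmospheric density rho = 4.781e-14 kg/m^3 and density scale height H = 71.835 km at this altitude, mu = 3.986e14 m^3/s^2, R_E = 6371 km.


a = R_E + alt = 7050.9000 km = 7.0509e+06 m
da_rev = 2*pi*rho*a^2/BC = 2*pi*4.781e-14*(7.0509e+06)^2/73.3 = 0.203743493 m per revolution
N = H/da_rev = 71835.0000 m / 0.203743493 m = 352575.6767 revolutions
P = 2*pi*sqrt(a^3/mu) = 5892.2078 s
lifetime = N*P = 352575.6767 * 5892.2078 = 2.0774491e+09 s = 24044.5503 days
years = 24044.5503 / 365.25 = 65.8304 years

65.8304 years


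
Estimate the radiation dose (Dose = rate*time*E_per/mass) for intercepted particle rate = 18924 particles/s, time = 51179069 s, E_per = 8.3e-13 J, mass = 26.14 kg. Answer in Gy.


Total energy deposited = rate * time * E_per
  = 18924 * 51179069 * 8.3e-13 = 0.8038655 J
Dose = E_total / mass = 0.8038655 / 26.14
Dose = 0.03075232 Gy

0.0308 Gy


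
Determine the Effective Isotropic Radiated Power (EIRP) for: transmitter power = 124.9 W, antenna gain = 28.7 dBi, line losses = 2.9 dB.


Pt = 124.9 W = 20.9656 dBW
EIRP = Pt_dBW + Gt - losses = 20.9656 + 28.7 - 2.9 = 46.7656 dBW

46.7656 dBW


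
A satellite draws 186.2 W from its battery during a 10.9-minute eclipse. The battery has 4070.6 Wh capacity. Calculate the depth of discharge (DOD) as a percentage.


E_used = P * t / 60 = 186.2 * 10.9 / 60 = 33.8263 Wh
DOD = E_used / E_total * 100 = 33.8263 / 4070.6 * 100
DOD = 0.8309913 %

0.8310 %


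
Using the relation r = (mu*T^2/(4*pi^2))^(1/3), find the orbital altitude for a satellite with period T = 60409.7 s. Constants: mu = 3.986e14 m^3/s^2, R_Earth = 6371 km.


T = 60409.7 s
r = (mu*T^2/(4*pi^2))^(1/3) = (3.986e14 * 60409.7^2 / (4*pi^2))^(1/3)
r = 3.3275938e+07 m = 33275.9379 km
alt = r - R_E = 33275.9379 - 6371 = 26904.9379 km

26904.9379 km


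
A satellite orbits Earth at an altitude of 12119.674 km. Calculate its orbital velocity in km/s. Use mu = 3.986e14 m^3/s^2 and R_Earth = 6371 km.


r = R_E + alt = 6371.0 + 12119.674 = 18490.6740 km = 1.8490674e+07 m
v = sqrt(mu/r) = sqrt(3.986e14 / 1.8490674e+07) = 4642.9315 m/s = 4.6429 km/s

4.6429 km/s


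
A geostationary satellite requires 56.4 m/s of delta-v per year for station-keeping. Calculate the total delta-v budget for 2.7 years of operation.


dV = rate * years = 56.4 * 2.7
dV = 152.2800 m/s

152.2800 m/s


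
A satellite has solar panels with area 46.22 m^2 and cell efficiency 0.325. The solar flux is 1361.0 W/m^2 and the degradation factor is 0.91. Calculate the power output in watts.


P = area * eta * S * degradation
P = 46.22 * 0.325 * 1361.0 * 0.91
P = 18604.2780 W

18604.2780 W


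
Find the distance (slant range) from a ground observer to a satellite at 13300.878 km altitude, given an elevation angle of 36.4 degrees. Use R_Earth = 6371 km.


h = 13300.878 km, el = 36.4 deg
d = -R_E*sin(el) + sqrt((R_E*sin(el))^2 + 2*R_E*h + h^2)
d = -6371.0000*sin(0.6352998) + sqrt((6371.0000*0.5934189)^2 + 2*6371.0000*13300.878 + 13300.878^2)
d = 15211.0797 km

15211.0797 km


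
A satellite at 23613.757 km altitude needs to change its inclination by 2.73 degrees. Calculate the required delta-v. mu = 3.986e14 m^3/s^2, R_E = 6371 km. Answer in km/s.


r = 29984.7570 km = 2.9984757e+07 m
V = sqrt(mu/r) = 3646.0144 m/s
di = 2.73 deg = 0.04764749 rad
dV = 2*V*sin(di/2) = 2*3646.0144*sin(0.02382374)
dV = 173.7070 m/s = 0.173707 km/s

0.1737 km/s


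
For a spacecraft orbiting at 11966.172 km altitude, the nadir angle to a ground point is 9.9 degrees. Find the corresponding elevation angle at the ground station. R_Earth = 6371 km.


r = R_E + alt = 18337.1720 km
Law of sines in the satellite / Earth-center / ground-point triangle:
  sin(nadir)/R_E = sin(90 + el)/r  =>  cos(el) = (r/R_E)*sin(nadir)
cos(el) = (18337.1720 / 6371.0000) * sin(9.9 deg) = 0.4948506
el = arccos(0.4948506) = 60.3401 deg
(Earth-central angle = 90 - nadir - el = 19.7599 deg)

60.3401 degrees


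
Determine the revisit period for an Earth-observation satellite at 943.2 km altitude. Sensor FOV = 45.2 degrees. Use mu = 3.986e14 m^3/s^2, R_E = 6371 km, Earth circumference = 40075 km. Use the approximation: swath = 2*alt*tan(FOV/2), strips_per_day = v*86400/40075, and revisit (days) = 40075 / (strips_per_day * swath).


swath = 2*943.2*tan(0.3944444) = 785.2325 km
v = sqrt(mu/r) = 7382.1902 m/s = 7.3822 km/s
strips/day = v*86400/40075 = 7.3822*86400/40075 = 15.9157
coverage/day = strips * swath = 15.9157 * 785.2325 = 12497.5167 km
revisit = 40075 / 12497.5167 = 3.2066 days

3.2066 days


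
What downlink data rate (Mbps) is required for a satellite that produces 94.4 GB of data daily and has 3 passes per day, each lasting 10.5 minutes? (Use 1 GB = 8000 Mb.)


total contact time = 3 * 10.5 * 60 = 1890.0000 s
data = 94.4 GB = 755200.0000 Mb
rate = 755200.0000 / 1890.0000 = 399.5767 Mbps

399.5767 Mbps


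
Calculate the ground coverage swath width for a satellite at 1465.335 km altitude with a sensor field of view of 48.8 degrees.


FOV = 48.8 deg = 0.8517207 rad
swath = 2 * alt * tan(FOV/2) = 2 * 1465.335 * tan(0.4258603)
swath = 2 * 1465.335 * 0.4536201
swath = 1329.4109 km

1329.4109 km


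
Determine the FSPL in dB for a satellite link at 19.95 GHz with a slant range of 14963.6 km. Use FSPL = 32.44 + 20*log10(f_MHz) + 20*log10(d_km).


f = 19.95 GHz = 19950.0000 MHz
d = 14963.6 km
FSPL = 32.44 + 20*log10(19950.0000) + 20*log10(14963.6)
FSPL = 32.44 + 85.9989 + 83.5007
FSPL = 201.9396 dB

201.9396 dB


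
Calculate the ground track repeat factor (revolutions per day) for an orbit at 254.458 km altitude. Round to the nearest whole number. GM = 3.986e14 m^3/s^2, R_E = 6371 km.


r = 6.625458e+06 m
T = 2*pi*sqrt(r^3/mu) = 5367.0431 s = 89.4507 min
revs/day = 1440 / 89.4507 = 16.0982
Rounded: 16 revolutions per day

16 revolutions per day


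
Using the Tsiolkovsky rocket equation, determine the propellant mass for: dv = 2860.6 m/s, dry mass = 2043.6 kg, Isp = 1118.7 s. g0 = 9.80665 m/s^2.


ve = Isp * g0 = 1118.7 * 9.80665 = 10970.699355 m/s
mass ratio = exp(dv/ve) = exp(2860.6/10970.699355) = 1.29790198
m_prop = m_dry * (mr - 1) = 2043.6 * (1.29790198 - 1)
m_prop = 608.7925 kg

608.7925 kg


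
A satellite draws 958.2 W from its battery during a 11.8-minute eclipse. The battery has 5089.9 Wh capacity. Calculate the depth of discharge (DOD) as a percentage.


E_used = P * t / 60 = 958.2 * 11.8 / 60 = 188.4460 Wh
DOD = E_used / E_total * 100 = 188.4460 / 5089.9 * 100
DOD = 3.7024 %

3.7024 %


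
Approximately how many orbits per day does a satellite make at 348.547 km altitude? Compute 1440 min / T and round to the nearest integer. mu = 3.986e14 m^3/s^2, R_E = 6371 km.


r = 6.719547e+06 m
T = 2*pi*sqrt(r^3/mu) = 5481.7751 s = 91.3629 min
revs/day = 1440 / 91.3629 = 15.7613
Rounded: 16 revolutions per day

16 revolutions per day


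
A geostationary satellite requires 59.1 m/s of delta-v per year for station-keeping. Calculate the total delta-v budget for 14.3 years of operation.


dV = rate * years = 59.1 * 14.3
dV = 845.1300 m/s

845.1300 m/s
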